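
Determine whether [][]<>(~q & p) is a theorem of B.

Tableau for the negation ~[][]<>(~q & p):
1. ~[][]<>(~q & p), u
2. ~[]<>(~q & p), v   [~[]-rule on 1: fresh world v, uRv]
3. ~<>(~q & p), w   [~[]-rule on 2: fresh world w, vRw]
4. ~(~q & p), v   [~<>-rule on 3 via wRv]
5. ~(~q & p), w   [~<>-rule on 3 via wRw]
6. ~p, v   [~&-rule on 4 (branches; this branch)]
7. ~p, w   [~&-rule on 5 (branches; this branch)]
Accessibility: uRu, uRv, vRu, vRv, vRw, wRv, wRw
The negation has an open branch (countermodel exists).

Not valid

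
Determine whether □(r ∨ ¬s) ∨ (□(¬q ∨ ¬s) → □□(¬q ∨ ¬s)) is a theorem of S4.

Yes, valid

Tableau for the negation ¬(□(r ∨ ¬s) ∨ (□(¬q ∨ ¬s) → □□(¬q ∨ ¬s))):
1. ¬(□(r ∨ ¬s) ∨ (□(¬q ∨ ¬s) → □□(¬q ∨ ¬s))), u
2. ¬□(r ∨ ¬s), u   [¬∨-rule on 1]
3. ¬(□(¬q ∨ ¬s) → □□(¬q ∨ ¬s)), u   [¬∨-rule on 1]
4. □(¬q ∨ ¬s), u   [¬→-rule on 3]
5. ¬□□(¬q ∨ ¬s), u   [¬→-rule on 3]
6. ¬q ∨ ¬s, u   [□-rule on 4 via uRu]
7. ¬s, u   [∨-rule on 6 (branches; this branch)]
8. ¬(r ∨ ¬s), v   [¬□-rule on 2: fresh world v, uRv]
9. ¬r, v   [¬∨-rule on 8]
10. s, v   [¬∨-rule on 8]
11. ¬q ∨ ¬s, v   [□-rule on 4 via uRv]
12. ¬q, v   [∨-rule on 11 (branches; this branch)]
13. ¬□(¬q ∨ ¬s), w   [¬□-rule on 5: fresh world w, uRw]
14. ¬q ∨ ¬s, w   [□-rule on 4 via uRw]
15. ¬s, w   [∨-rule on 14 (branches; this branch)]
16. ¬(¬q ∨ ¬s), x   [¬□-rule on 13: fresh world x, wRx]
17. q, x   [¬∨-rule on 16]
18. s, x   [¬∨-rule on 16]
19. ¬q ∨ ¬s, x   [□-rule on 4 via uRx]
20. ¬s, x   [∨-rule on 19 (branches; this branch)]
Accessibility: uRu, uRv, uRw, uRx, vRv, wRw, wRx, xRx
Branch closes: s and ¬s both at x.
Every branch of the negation's tableau closes; the branch above is one of them.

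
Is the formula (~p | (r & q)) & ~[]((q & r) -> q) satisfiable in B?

Unsatisfiable

1. (~p | (r & q)) & ~[]((q & r) -> q), 0
2. ~p | (r & q), 0
3. ~[]((q & r) -> q), 0
4. r & q, 0
5. r, 0
6. q, 0
7. ~((q & r) -> q), 1
8. q & r, 1
9. ~q, 1
10. q, 1
11. r, 1
Accessibility: 0R0, 0R1, 1R0, 1R1
Branch closes: q and ~q both at 1.
Every branch closes; the branch above is one of them.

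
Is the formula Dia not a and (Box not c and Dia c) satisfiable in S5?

Unsatisfiable (every branch closes)

1. Dia not a and (Box not c and Dia c), 0
2. Dia not a, 0
3. Box not c and Dia c, 0
4. Box not c, 0
5. Dia c, 0
6. not c, 0
7. not a, 1
8. not c, 1
9. c, 2
10. not c, 2
Accessibility: 0R0, 0R1, 0R2, 1R0, 1R1, 1R2, 2R0, 2R1, 2R2
Branch closes: c and not c both at 2.
All branches of the tableau close; one closing branch shown above.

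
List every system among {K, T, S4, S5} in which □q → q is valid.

T, S4, S5

T-tableau for the negation ¬(□q → q):
1. ¬(□q → q), w0
2. □q, w0   [¬→-rule on 1]
3. ¬q, w0   [¬→-rule on 1]
4. q, w0   [□-rule on 2 via w0Rw0]
Accessibility: w0Rw0
Branch closes: q and ¬q both at w0.
Every branch closes (one shown): valid in T, hence also in S4, S5 (every theorem of T is a theorem of S4 and S5).
K-tableau for the negation ¬(□q → q):
1. ¬(□q → q), w0
2. □q, w0   [¬→-rule on 1]
3. ¬q, w0   [¬→-rule on 1]
Complete open branch: countermodel on a K-frame, so not valid in K.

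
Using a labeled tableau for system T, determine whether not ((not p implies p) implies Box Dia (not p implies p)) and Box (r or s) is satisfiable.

Satisfiable

1. not ((not p implies p) implies Box Dia (not p implies p)) and Box (r or s), 0
2. not ((not p implies p) implies Box Dia (not p implies p)), 0
3. Box (r or s), 0
4. not p implies p, 0
5. not Box Dia (not p implies p), 0
6. r or s, 0
7. p, 0
8. s, 0
9. not Dia (not p implies p), 1
10. r or s, 1
11. not (not p implies p), 1
12. not p, 1
13. s, 1
Accessibility: 0R0, 0R1, 1R1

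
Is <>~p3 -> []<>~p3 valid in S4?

No, not valid

Tableau for the negation ~(<>~p3 -> []<>~p3):
1. ~(<>~p3 -> []<>~p3), u
2. <>~p3, u
3. ~[]<>~p3, u
4. ~p3, v
5. ~<>~p3, w
6. p3, w
Accessibility: uRu, uRv, uRw, vRv, wRw
The negation has an open branch (countermodel exists).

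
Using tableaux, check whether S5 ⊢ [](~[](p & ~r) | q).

Invalid (countermodel exists)

Tableau for the negation ~[](~[](p & ~r) | q):
1. ~[](~[](p & ~r) | q), w0
2. ~(~[](p & ~r) | q), w1   [~[]-rule on 1: fresh world w1, w0Rw1]
3. [](p & ~r), w1   [~|-rule on 2]
4. ~q, w1   [~|-rule on 2]
5. p & ~r, w0   [[]-rule on 3 via w1Rw0]
6. p, w0   [&-rule on 5]
7. ~r, w0   [&-rule on 5]
8. p & ~r, w1   [[]-rule on 3 via w1Rw1]
9. p, w1   [&-rule on 8]
10. ~r, w1   [&-rule on 8]
Accessibility: w0Rw0, w0Rw1, w1Rw0, w1Rw1
The negation has an open branch (countermodel exists).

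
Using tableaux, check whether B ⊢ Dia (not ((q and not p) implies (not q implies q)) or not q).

No, not valid

Tableau for the negation not Dia (not ((q and not p) implies (not q implies q)) or not q):
1. not Dia (not ((q and not p) implies (not q implies q)) or not q), 0
2. not (not ((q and not p) implies (not q implies q)) or not q), 0   [neg-Dia-rule on 1 via 0R0]
3. (q and not p) implies (not q implies q), 0   [neg-or-rule on 2]
4. q, 0   [neg-or-rule on 2]
5. not q implies q, 0   [implies-rule on 3 (branches; this branch)]
Accessibility: 0R0
The negation has an open branch (countermodel exists).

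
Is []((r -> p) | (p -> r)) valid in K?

Tableau for the negation ~[]((r -> p) | (p -> r)):
1. ~[]((r -> p) | (p -> r)), 0
2. ~((r -> p) | (p -> r)), 1
3. ~(r -> p), 1
4. ~(p -> r), 1
5. r, 1
6. ~p, 1
7. p, 1
8. ~r, 1
Accessibility: 0R1
Branch closes: p and ~p both at 1.
All branches of the negation close; one closing branch shown above.

Valid in K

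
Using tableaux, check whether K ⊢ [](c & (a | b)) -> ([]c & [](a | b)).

Yes, valid

Tableau for the negation ~([](c & (a | b)) -> ([]c & [](a | b))):
1. ~([](c & (a | b)) -> ([]c & [](a | b))), 0
2. [](c & (a | b)), 0   [~->-rule on 1]
3. ~([]c & [](a | b)), 0   [~->-rule on 1]
4. ~[](a | b), 0   [~&-rule on 3 (branches; this branch)]
5. ~(a | b), 1   [~[]-rule on 4: fresh world 1, 0R1]
6. ~a, 1   [~|-rule on 5]
7. ~b, 1   [~|-rule on 5]
8. c & (a | b), 1   [[]-rule on 2 via 0R1]
9. c, 1   [&-rule on 8]
10. a | b, 1   [&-rule on 8]
11. b, 1   [|-rule on 10 (branches; this branch)]
Accessibility: 0R1
Branch closes: b and ~b both at 1.
Every branch of the negation's tableau closes; the branch above is one of them.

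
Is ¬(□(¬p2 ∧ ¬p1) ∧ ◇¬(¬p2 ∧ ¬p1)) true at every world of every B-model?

Tableau for the negation □(¬p2 ∧ ¬p1) ∧ ◇¬(¬p2 ∧ ¬p1):
1. □(¬p2 ∧ ¬p1) ∧ ◇¬(¬p2 ∧ ¬p1), 0
2. □(¬p2 ∧ ¬p1), 0
3. ◇¬(¬p2 ∧ ¬p1), 0
4. ¬p2 ∧ ¬p1, 0
5. ¬p2, 0
6. ¬p1, 0
7. ¬(¬p2 ∧ ¬p1), 1
8. ¬p2 ∧ ¬p1, 1
9. ¬p2, 1
10. ¬p1, 1
11. p1, 1
Accessibility: 0R0, 0R1, 1R0, 1R1
Branch closes: p1 and ¬p1 both at 1.
All branches of the negation close; one closing branch shown above.

Yes, valid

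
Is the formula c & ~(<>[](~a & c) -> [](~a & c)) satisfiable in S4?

1. c & ~(<>[](~a & c) -> [](~a & c)), u
2. c, u
3. ~(<>[](~a & c) -> [](~a & c)), u
4. <>[](~a & c), u
5. ~[](~a & c), u
6. [](~a & c), v
7. ~a & c, v
8. ~a, v
9. c, v
10. ~(~a & c), w
11. ~c, w
Accessibility: uRu, uRv, uRw, vRv, wRw

Yes, satisfiable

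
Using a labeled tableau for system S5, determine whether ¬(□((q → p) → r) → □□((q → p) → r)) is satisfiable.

No, unsatisfiable

1. ¬(□((q → p) → r) → □□((q → p) → r)), u
2. □((q → p) → r), u
3. ¬□□((q → p) → r), u
4. (q → p) → r, u
5. ¬(q → p), u
6. q, u
7. ¬p, u
8. ¬□((q → p) → r), v
9. (q → p) → r, v
10. ¬(q → p), v
11. q, v
12. ¬p, v
13. ¬((q → p) → r), w
14. q → p, w
15. ¬r, w
16. (q → p) → r, w
17. p, w
18. ¬(q → p), w
19. q, w
20. ¬p, w
Accessibility: uRu, uRv, uRw, vRu, vRv, vRw, wRu, wRv, wRw
Branch closes: p and ¬p both at w.
All branches of the tableau close; one closing branch shown above.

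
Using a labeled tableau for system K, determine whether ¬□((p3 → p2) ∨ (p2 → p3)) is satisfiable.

1. ¬□((p3 → p2) ∨ (p2 → p3)), w0
2. ¬((p3 → p2) ∨ (p2 → p3)), w1
3. ¬(p3 → p2), w1
4. ¬(p2 → p3), w1
5. p3, w1
6. ¬p2, w1
7. p2, w1
8. ¬p3, w1
Accessibility: w0Rw1
Branch closes: p2 and ¬p2 both at w1.
All branches of the tableau close; one closing branch shown above.

Unsatisfiable (every branch closes)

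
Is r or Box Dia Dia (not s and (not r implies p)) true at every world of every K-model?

Invalid (countermodel exists)

Tableau for the negation not (r or Box Dia Dia (not s and (not r implies p))):
1. not (r or Box Dia Dia (not s and (not r implies p))), 0
2. not r, 0   [neg-or-rule on 1]
3. not Box Dia Dia (not s and (not r implies p)), 0   [neg-or-rule on 1]
4. not Dia Dia (not s and (not r implies p)), 1   [neg-Box-rule on 3: fresh world 1, 0R1]
Accessibility: 0R1
The negation has an open branch (countermodel exists).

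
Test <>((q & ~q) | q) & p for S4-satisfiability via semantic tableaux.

1. <>((q & ~q) | q) & p, w0
2. <>((q & ~q) | q), w0
3. p, w0
4. (q & ~q) | q, w1
5. q, w1
Accessibility: w0Rw0, w0Rw1, w1Rw1

Yes, satisfiable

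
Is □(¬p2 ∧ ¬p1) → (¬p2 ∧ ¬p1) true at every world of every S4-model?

Tableau for the negation ¬(□(¬p2 ∧ ¬p1) → (¬p2 ∧ ¬p1)):
1. ¬(□(¬p2 ∧ ¬p1) → (¬p2 ∧ ¬p1)), 0
2. □(¬p2 ∧ ¬p1), 0
3. ¬(¬p2 ∧ ¬p1), 0
4. ¬p2 ∧ ¬p1, 0
5. ¬p2, 0
6. ¬p1, 0
7. p1, 0
Accessibility: 0R0
Branch closes: p1 and ¬p1 both at 0.
All branches of the negation close; one closing branch shown above.

Valid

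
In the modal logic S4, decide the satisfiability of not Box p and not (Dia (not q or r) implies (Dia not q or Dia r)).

No, unsatisfiable

1. not Box p and not (Dia (not q or r) implies (Dia not q or Dia r)), u
2. not Box p, u   [and-rule on 1]
3. not (Dia (not q or r) implies (Dia not q or Dia r)), u   [and-rule on 1]
4. Dia (not q or r), u   [neg-implies-rule on 3]
5. not (Dia not q or Dia r), u   [neg-implies-rule on 3]
6. not Dia not q, u   [neg-or-rule on 5]
7. not Dia r, u   [neg-or-rule on 5]
8. q, u   [neg-Dia-rule on 6 via uRu]
9. not r, u   [neg-Dia-rule on 7 via uRu]
10. not p, v   [neg-Box-rule on 2: fresh world v, uRv]
11. q, v   [neg-Dia-rule on 6 via uRv]
12. not r, v   [neg-Dia-rule on 7 via uRv]
13. not q or r, w   [Dia-rule on 4: fresh world w, uRw]
14. q, w   [neg-Dia-rule on 6 via uRw]
15. not r, w   [neg-Dia-rule on 7 via uRw]
16. r, w   [or-rule on 13 (branches; this branch)]
Accessibility: uRu, uRv, uRw, vRv, wRw
Branch closes: r and not r both at w.
All branches of the tableau close; one closing branch shown above.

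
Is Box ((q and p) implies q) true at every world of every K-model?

Tableau for the negation not Box ((q and p) implies q):
1. not Box ((q and p) implies q), u
2. not ((q and p) implies q), v
3. q and p, v
4. not q, v
5. q, v
6. p, v
Accessibility: uRv
Branch closes: q and not q both at v.
All branches of the negation close; one closing branch shown above.

Valid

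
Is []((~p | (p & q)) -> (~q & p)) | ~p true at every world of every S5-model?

Invalid (countermodel exists)

Tableau for the negation ~([]((~p | (p & q)) -> (~q & p)) | ~p):
1. ~([]((~p | (p & q)) -> (~q & p)) | ~p), w0
2. ~[]((~p | (p & q)) -> (~q & p)), w0   [~|-rule on 1]
3. p, w0   [~|-rule on 1]
4. ~((~p | (p & q)) -> (~q & p)), w1   [~[]-rule on 2: fresh world w1, w0Rw1]
5. ~p | (p & q), w1   [~->-rule on 4]
6. ~(~q & p), w1   [~->-rule on 4]
7. p & q, w1   [|-rule on 5 (branches; this branch)]
8. p, w1   [&-rule on 7]
9. q, w1   [&-rule on 7]
Accessibility: w0Rw0, w0Rw1, w1Rw0, w1Rw1
The negation has an open branch (countermodel exists).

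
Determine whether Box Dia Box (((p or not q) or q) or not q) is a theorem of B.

Yes, valid

Tableau for the negation not Box Dia Box (((p or not q) or q) or not q):
1. not Box Dia Box (((p or not q) or q) or not q), w0
2. not Dia Box (((p or not q) or q) or not q), w1
3. not Box (((p or not q) or q) or not q), w0
4. not Box (((p or not q) or q) or not q), w1
5. not (((p or not q) or q) or not q), w2
6. not ((p or not q) or q), w2
7. q, w2
8. not (p or not q), w2
9. not q, w2
Accessibility: w0Rw0, w0Rw1, w0Rw2, w1Rw0, w1Rw1, w2Rw0, w2Rw2
Branch closes: q and not q both at w2.
Every branch of the negation's tableau closes; the branch above is one of them.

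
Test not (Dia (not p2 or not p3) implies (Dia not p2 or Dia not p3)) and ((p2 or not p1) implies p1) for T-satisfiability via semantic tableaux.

Unsatisfiable

1. not (Dia (not p2 or not p3) implies (Dia not p2 or Dia not p3)) and ((p2 or not p1) implies p1), u
2. not (Dia (not p2 or not p3) implies (Dia not p2 or Dia not p3)), u
3. (p2 or not p1) implies p1, u
4. Dia (not p2 or not p3), u
5. not (Dia not p2 or Dia not p3), u
6. not Dia not p2, u
7. not Dia not p3, u
8. p2, u
9. p3, u
10. p1, u
11. not p2 or not p3, v
12. p2, v
13. p3, v
14. not p3, v
Accessibility: uRu, uRv, vRv
Branch closes: p3 and not p3 both at v.
Every branch closes; the branch above is one of them.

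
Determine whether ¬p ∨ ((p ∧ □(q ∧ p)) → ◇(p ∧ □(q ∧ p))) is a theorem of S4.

Tableau for the negation ¬(¬p ∨ ((p ∧ □(q ∧ p)) → ◇(p ∧ □(q ∧ p)))):
1. ¬(¬p ∨ ((p ∧ □(q ∧ p)) → ◇(p ∧ □(q ∧ p)))), 0
2. p, 0
3. ¬((p ∧ □(q ∧ p)) → ◇(p ∧ □(q ∧ p))), 0
4. p ∧ □(q ∧ p), 0
5. ¬◇(p ∧ □(q ∧ p)), 0
6. □(q ∧ p), 0
7. ¬(p ∧ □(q ∧ p)), 0
8. q ∧ p, 0
9. q, 0
10. ¬□(q ∧ p), 0
11. ¬(q ∧ p), 1
12. ¬(p ∧ □(q ∧ p)), 1
13. q ∧ p, 1
14. q, 1
15. p, 1
16. ¬p, 1
Accessibility: 0R0, 0R1, 1R1
Branch closes: p and ¬p both at 1.
Every branch of the negation's tableau closes; the branch above is one of them.

Valid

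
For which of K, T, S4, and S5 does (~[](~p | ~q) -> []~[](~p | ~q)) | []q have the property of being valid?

S5-tableau for the negation ~((~[](~p | ~q) -> []~[](~p | ~q)) | []q):
1. ~((~[](~p | ~q) -> []~[](~p | ~q)) | []q), u
2. ~(~[](~p | ~q) -> []~[](~p | ~q)), u
3. ~[]q, u
4. ~[](~p | ~q), u
5. ~[]~[](~p | ~q), u
6. ~q, v
7. ~(~p | ~q), w
8. p, w
9. q, w
10. [](~p | ~q), x
11. ~p | ~q, u
12. ~p | ~q, v
13. ~p | ~q, w
14. ~p | ~q, x
15. ~q, u
16. ~q, w
Accessibility: uRu, uRv, uRw, uRx, vRu, vRv, vRw, vRx, wRu, wRv, wRw, wRx, xRu, xRv, xRw, xRx
Branch closes: q and ~q both at w.
Every branch closes (one shown): valid in S5.
S4-tableau for the negation ~((~[](~p | ~q) -> []~[](~p | ~q)) | []q):
1. ~((~[](~p | ~q) -> []~[](~p | ~q)) | []q), u
2. ~(~[](~p | ~q) -> []~[](~p | ~q)), u
3. ~[]q, u
4. ~[](~p | ~q), u
5. ~[]~[](~p | ~q), u
6. ~q, v
7. ~(~p | ~q), w
8. p, w
9. q, w
10. [](~p | ~q), x
11. ~p | ~q, x
12. ~q, x
Accessibility: uRu, uRv, uRw, uRx, vRv, wRw, xRx
Complete open branch: countermodel on an S4-frame, so not valid in S4, nor in K, T (the same frame is also a K-frame and a T-frame).

S5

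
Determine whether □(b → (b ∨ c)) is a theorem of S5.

Tableau for the negation ¬□(b → (b ∨ c)):
1. ¬□(b → (b ∨ c)), u
2. ¬(b → (b ∨ c)), v
3. b, v
4. ¬(b ∨ c), v
5. ¬b, v
6. ¬c, v
Accessibility: uRu, uRv, vRu, vRv
Branch closes: b and ¬b both at v.
All branches of the negation close; one closing branch shown above.

Valid in S5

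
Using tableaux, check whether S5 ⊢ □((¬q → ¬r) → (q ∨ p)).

Tableau for the negation ¬□((¬q → ¬r) → (q ∨ p)):
1. ¬□((¬q → ¬r) → (q ∨ p)), 0
2. ¬((¬q → ¬r) → (q ∨ p)), 1   [¬□-rule on 1: fresh world 1, 0R1]
3. ¬q → ¬r, 1   [¬→-rule on 2]
4. ¬(q ∨ p), 1   [¬→-rule on 2]
5. ¬q, 1   [¬∨-rule on 4]
6. ¬p, 1   [¬∨-rule on 4]
7. ¬r, 1   [→-rule on 3 (branches; this branch)]
Accessibility: 0R0, 0R1, 1R0, 1R1
The negation has an open branch (countermodel exists).

No, not valid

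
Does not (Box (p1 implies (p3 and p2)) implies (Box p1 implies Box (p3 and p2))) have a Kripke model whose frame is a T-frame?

1. not (Box (p1 implies (p3 and p2)) implies (Box p1 implies Box (p3 and p2))), 0
2. Box (p1 implies (p3 and p2)), 0
3. not (Box p1 implies Box (p3 and p2)), 0
4. Box p1, 0
5. not Box (p3 and p2), 0
6. p1 implies (p3 and p2), 0
7. p1, 0
8. p3 and p2, 0
9. p3, 0
10. p2, 0
11. not (p3 and p2), 1
12. p1 implies (p3 and p2), 1
13. p1, 1
14. not p2, 1
15. p3 and p2, 1
16. p3, 1
17. p2, 1
Accessibility: 0R0, 0R1, 1R1
Branch closes: p2 and not p2 both at 1.
Every branch closes; the branch above is one of them.

Unsatisfiable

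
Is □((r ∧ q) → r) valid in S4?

Tableau for the negation ¬□((r ∧ q) → r):
1. ¬□((r ∧ q) → r), u
2. ¬((r ∧ q) → r), v   [¬□-rule on 1: fresh world v, uRv]
3. r ∧ q, v   [¬→-rule on 2]
4. ¬r, v   [¬→-rule on 2]
5. r, v   [∧-rule on 3]
6. q, v   [∧-rule on 3]
Accessibility: uRu, uRv, vRv
Branch closes: r and ¬r both at v.
All branches of the negation close; one closing branch shown above.

Valid in S4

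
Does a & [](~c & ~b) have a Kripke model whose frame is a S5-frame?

Satisfiable

1. a & [](~c & ~b), u
2. a, u
3. [](~c & ~b), u
4. ~c & ~b, u
5. ~c, u
6. ~b, u
Accessibility: uRu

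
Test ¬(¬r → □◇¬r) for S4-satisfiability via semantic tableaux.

1. ¬(¬r → □◇¬r), w0
2. ¬r, w0   [¬→-rule on 1]
3. ¬□◇¬r, w0   [¬→-rule on 1]
4. ¬◇¬r, w1   [¬□-rule on 3: fresh world w1, w0Rw1]
5. r, w1   [¬◇-rule on 4 via w1Rw1]
Accessibility: w0Rw0, w0Rw1, w1Rw1

Satisfiable (open branch found)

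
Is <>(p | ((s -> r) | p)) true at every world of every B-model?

Tableau for the negation ~<>(p | ((s -> r) | p)):
1. ~<>(p | ((s -> r) | p)), w0
2. ~(p | ((s -> r) | p)), w0   [~<>-rule on 1 via w0Rw0]
3. ~p, w0   [~|-rule on 2]
4. ~((s -> r) | p), w0   [~|-rule on 2]
5. ~(s -> r), w0   [~|-rule on 4]
6. s, w0   [~->-rule on 5]
7. ~r, w0   [~->-rule on 5]
Accessibility: w0Rw0
The negation has an open branch (countermodel exists).

No, not valid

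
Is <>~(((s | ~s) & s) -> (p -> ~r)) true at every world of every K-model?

Not valid

Tableau for the negation ~<>~(((s | ~s) & s) -> (p -> ~r)):
1. ~<>~(((s | ~s) & s) -> (p -> ~r)), u
The negation has an open branch (countermodel exists).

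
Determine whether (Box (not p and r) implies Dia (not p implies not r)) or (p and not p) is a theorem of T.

Invalid (countermodel exists)

Tableau for the negation not ((Box (not p and r) implies Dia (not p implies not r)) or (p and not p)):
1. not ((Box (not p and r) implies Dia (not p implies not r)) or (p and not p)), u
2. not (Box (not p and r) implies Dia (not p implies not r)), u   [neg-or-rule on 1]
3. not (p and not p), u   [neg-or-rule on 1]
4. Box (not p and r), u   [neg-implies-rule on 2]
5. not Dia (not p implies not r), u   [neg-implies-rule on 2]
6. not p and r, u   [Box-rule on 4 via uRu]
7. not p, u   [and-rule on 6]
8. r, u   [and-rule on 6]
9. not (not p implies not r), u   [neg-Dia-rule on 5 via uRu]
Accessibility: uRu
The negation has an open branch (countermodel exists).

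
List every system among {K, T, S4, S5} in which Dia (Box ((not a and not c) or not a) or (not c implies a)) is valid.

T, S4, S5

T-tableau for the negation not Dia (Box ((not a and not c) or not a) or (not c implies a)):
1. not Dia (Box ((not a and not c) or not a) or (not c implies a)), w0
2. not (Box ((not a and not c) or not a) or (not c implies a)), w0
3. not Box ((not a and not c) or not a), w0
4. not (not c implies a), w0
5. not c, w0
6. not a, w0
7. not ((not a and not c) or not a), w1
8. not (not a and not c), w1
9. a, w1
10. not (Box ((not a and not c) or not a) or (not c implies a)), w1
11. not Box ((not a and not c) or not a), w1
12. not (not c implies a), w1
13. not c, w1
14. not a, w1
Accessibility: w0Rw0, w0Rw1, w1Rw1
Branch closes: a and not a both at w1.
Every branch closes (one shown): valid in T, hence also in S4, S5 (every theorem of T is a theorem of S4 and S5).
K-tableau for the negation not Dia (Box ((not a and not c) or not a) or (not c implies a)):
1. not Dia (Box ((not a and not c) or not a) or (not c implies a)), w0
Complete open branch: countermodel on a K-frame, so not valid in K.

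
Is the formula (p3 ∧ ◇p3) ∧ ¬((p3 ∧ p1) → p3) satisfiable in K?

No, unsatisfiable

1. (p3 ∧ ◇p3) ∧ ¬((p3 ∧ p1) → p3), u
2. p3 ∧ ◇p3, u   [∧-rule on 1]
3. ¬((p3 ∧ p1) → p3), u   [∧-rule on 1]
4. p3, u   [∧-rule on 2]
5. ◇p3, u   [∧-rule on 2]
6. p3 ∧ p1, u   [¬→-rule on 3]
7. ¬p3, u   [¬→-rule on 3]
Branch closes: p3 and ¬p3 both at u.
Every branch closes; the branch above is one of them.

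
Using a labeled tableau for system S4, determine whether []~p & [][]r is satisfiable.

1. []~p & [][]r, 0
2. []~p, 0
3. [][]r, 0
4. ~p, 0
5. []r, 0
6. r, 0
Accessibility: 0R0

Satisfiable (open branch found)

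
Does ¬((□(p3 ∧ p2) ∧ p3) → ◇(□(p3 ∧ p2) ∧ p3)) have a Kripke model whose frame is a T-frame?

1. ¬((□(p3 ∧ p2) ∧ p3) → ◇(□(p3 ∧ p2) ∧ p3)), 0
2. □(p3 ∧ p2) ∧ p3, 0
3. ¬◇(□(p3 ∧ p2) ∧ p3), 0
4. □(p3 ∧ p2), 0
5. p3, 0
6. ¬(□(p3 ∧ p2) ∧ p3), 0
7. p3 ∧ p2, 0
8. p2, 0
9. ¬□(p3 ∧ p2), 0
10. ¬(p3 ∧ p2), 1
11. ¬(□(p3 ∧ p2) ∧ p3), 1
12. p3 ∧ p2, 1
13. p3, 1
14. p2, 1
15. ¬p2, 1
Accessibility: 0R0, 0R1, 1R1
Branch closes: p2 and ¬p2 both at 1.
All branches of the tableau close; one closing branch shown above.

Unsatisfiable (every branch closes)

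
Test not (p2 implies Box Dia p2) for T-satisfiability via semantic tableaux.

1. not (p2 implies Box Dia p2), w0
2. p2, w0   [neg-implies-rule on 1]
3. not Box Dia p2, w0   [neg-implies-rule on 1]
4. not Dia p2, w1   [neg-Box-rule on 3: fresh world w1, w0Rw1]
5. not p2, w1   [neg-Dia-rule on 4 via w1Rw1]
Accessibility: w0Rw0, w0Rw1, w1Rw1

Satisfiable (open branch found)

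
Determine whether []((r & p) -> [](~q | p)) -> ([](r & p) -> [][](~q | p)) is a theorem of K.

Yes, valid

Tableau for the negation ~([]((r & p) -> [](~q | p)) -> ([](r & p) -> [][](~q | p))):
1. ~([]((r & p) -> [](~q | p)) -> ([](r & p) -> [][](~q | p))), 0
2. []((r & p) -> [](~q | p)), 0
3. ~([](r & p) -> [][](~q | p)), 0
4. [](r & p), 0
5. ~[][](~q | p), 0
6. ~[](~q | p), 1
7. (r & p) -> [](~q | p), 1
8. r & p, 1
9. r, 1
10. p, 1
11. [](~q | p), 1
12. ~(~q | p), 2
13. q, 2
14. ~p, 2
15. ~q | p, 2
16. p, 2
Accessibility: 0R1, 1R2
Branch closes: p and ~p both at 2.
All branches of the negation close; one closing branch shown above.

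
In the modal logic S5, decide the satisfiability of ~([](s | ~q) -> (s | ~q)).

Unsatisfiable

1. ~([](s | ~q) -> (s | ~q)), w0
2. [](s | ~q), w0   [~->-rule on 1]
3. ~(s | ~q), w0   [~->-rule on 1]
4. ~s, w0   [~|-rule on 3]
5. q, w0   [~|-rule on 3]
6. s | ~q, w0   [[]-rule on 2 via w0Rw0]
7. ~q, w0   [|-rule on 6 (branches; this branch)]
Accessibility: w0Rw0
Branch closes: q and ~q both at w0.
Every branch closes; the branch above is one of them.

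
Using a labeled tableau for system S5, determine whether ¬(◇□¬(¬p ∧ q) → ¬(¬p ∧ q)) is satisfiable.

1. ¬(◇□¬(¬p ∧ q) → ¬(¬p ∧ q)), u
2. ◇□¬(¬p ∧ q), u   [¬→-rule on 1]
3. ¬p ∧ q, u   [¬→-rule on 1]
4. ¬p, u   [∧-rule on 3]
5. q, u   [∧-rule on 3]
6. □¬(¬p ∧ q), v   [◇-rule on 2: fresh world v, uRv]
7. ¬(¬p ∧ q), u   [□-rule on 6 via vRu]
8. ¬(¬p ∧ q), v   [□-rule on 6 via vRv]
9. ¬q, u   [¬∧-rule on 7 (branches; this branch)]
Accessibility: uRu, uRv, vRu, vRv
Branch closes: q and ¬q both at u.
All branches of the tableau close; one closing branch shown above.

Unsatisfiable (every branch closes)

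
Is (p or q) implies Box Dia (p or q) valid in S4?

Tableau for the negation not ((p or q) implies Box Dia (p or q)):
1. not ((p or q) implies Box Dia (p or q)), u
2. p or q, u
3. not Box Dia (p or q), u
4. q, u
5. not Dia (p or q), v
6. not (p or q), v
7. not p, v
8. not q, v
Accessibility: uRu, uRv, vRv
The negation has an open branch (countermodel exists).

No, not valid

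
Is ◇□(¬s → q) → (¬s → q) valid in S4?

Tableau for the negation ¬(◇□(¬s → q) → (¬s → q)):
1. ¬(◇□(¬s → q) → (¬s → q)), w0
2. ◇□(¬s → q), w0
3. ¬(¬s → q), w0
4. ¬s, w0
5. ¬q, w0
6. □(¬s → q), w1
7. ¬s → q, w1
8. q, w1
Accessibility: w0Rw0, w0Rw1, w1Rw1
The negation has an open branch (countermodel exists).

Invalid (countermodel exists)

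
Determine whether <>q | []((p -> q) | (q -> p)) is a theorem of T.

Tableau for the negation ~(<>q | []((p -> q) | (q -> p))):
1. ~(<>q | []((p -> q) | (q -> p))), 0
2. ~<>q, 0
3. ~[]((p -> q) | (q -> p)), 0
4. ~q, 0
5. ~((p -> q) | (q -> p)), 1
6. ~(p -> q), 1
7. ~(q -> p), 1
8. p, 1
9. ~q, 1
10. q, 1
11. ~p, 1
Accessibility: 0R0, 0R1, 1R1
Branch closes: q and ~q both at 1.
Every branch of the negation's tableau closes; the branch above is one of them.

Valid in T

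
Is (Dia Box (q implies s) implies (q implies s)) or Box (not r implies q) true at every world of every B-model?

Valid

Tableau for the negation not ((Dia Box (q implies s) implies (q implies s)) or Box (not r implies q)):
1. not ((Dia Box (q implies s) implies (q implies s)) or Box (not r implies q)), w0
2. not (Dia Box (q implies s) implies (q implies s)), w0
3. not Box (not r implies q), w0
4. Dia Box (q implies s), w0
5. not (q implies s), w0
6. q, w0
7. not s, w0
8. not (not r implies q), w1
9. not r, w1
10. not q, w1
11. Box (q implies s), w2
12. q implies s, w0
13. q implies s, w2
14. s, w0
Accessibility: w0Rw0, w0Rw1, w0Rw2, w1Rw0, w1Rw1, w2Rw0, w2Rw2
Branch closes: s and not s both at w0.
All branches of the negation close; one closing branch shown above.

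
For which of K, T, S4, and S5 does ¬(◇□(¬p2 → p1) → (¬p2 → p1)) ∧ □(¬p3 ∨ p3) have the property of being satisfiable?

K, T, S4

S5-tableau for the formula:
1. ¬(◇□(¬p2 → p1) → (¬p2 → p1)) ∧ □(¬p3 ∨ p3), 0
2. ¬(◇□(¬p2 → p1) → (¬p2 → p1)), 0   [∧-rule on 1]
3. □(¬p3 ∨ p3), 0   [∧-rule on 1]
4. ◇□(¬p2 → p1), 0   [¬→-rule on 2]
5. ¬(¬p2 → p1), 0   [¬→-rule on 2]
6. ¬p2, 0   [¬→-rule on 5]
7. ¬p1, 0   [¬→-rule on 5]
8. ¬p3 ∨ p3, 0   [□-rule on 3 via 0R0]
9. p3, 0   [∨-rule on 8 (branches; this branch)]
10. □(¬p2 → p1), 1   [◇-rule on 4: fresh world 1, 0R1]
11. ¬p3 ∨ p3, 1   [□-rule on 3 via 0R1]
12. ¬p2 → p1, 0   [□-rule on 10 via 1R0]
13. ¬p2 → p1, 1   [□-rule on 10 via 1R1]
14. p3, 1   [∨-rule on 11 (branches; this branch)]
15. p1, 0   [→-rule on 12 (branches; this branch)]
Accessibility: 0R0, 0R1, 1R0, 1R1
Branch closes: p1 and ¬p1 both at 0.
Every branch closes (one shown): unsatisfiable in S5.
S4-tableau for the formula:
1. ¬(◇□(¬p2 → p1) → (¬p2 → p1)) ∧ □(¬p3 ∨ p3), 0
2. ¬(◇□(¬p2 → p1) → (¬p2 → p1)), 0   [∧-rule on 1]
3. □(¬p3 ∨ p3), 0   [∧-rule on 1]
4. ◇□(¬p2 → p1), 0   [¬→-rule on 2]
5. ¬(¬p2 → p1), 0   [¬→-rule on 2]
6. ¬p2, 0   [¬→-rule on 5]
7. ¬p1, 0   [¬→-rule on 5]
8. ¬p3 ∨ p3, 0   [□-rule on 3 via 0R0]
9. p3, 0   [∨-rule on 8 (branches; this branch)]
10. □(¬p2 → p1), 1   [◇-rule on 4: fresh world 1, 0R1]
11. ¬p3 ∨ p3, 1   [□-rule on 3 via 0R1]
12. ¬p2 → p1, 1   [□-rule on 10 via 1R1]
13. p3, 1   [∨-rule on 11 (branches; this branch)]
14. p1, 1   [→-rule on 12 (branches; this branch)]
Accessibility: 0R0, 0R1, 1R1
Complete open branch: satisfiable in S4, hence also in K, T (this S4-model is also a K-model and a T-model).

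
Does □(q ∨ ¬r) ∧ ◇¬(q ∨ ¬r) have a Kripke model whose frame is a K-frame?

No, unsatisfiable

1. □(q ∨ ¬r) ∧ ◇¬(q ∨ ¬r), u
2. □(q ∨ ¬r), u
3. ◇¬(q ∨ ¬r), u
4. ¬(q ∨ ¬r), v
5. ¬q, v
6. r, v
7. q ∨ ¬r, v
8. ¬r, v
Accessibility: uRv
Branch closes: r and ¬r both at v.
(One branch shown.) All branches close.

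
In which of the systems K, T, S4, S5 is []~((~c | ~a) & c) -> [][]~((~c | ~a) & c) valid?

S4, S5

T-tableau for the negation ~([]~((~c | ~a) & c) -> [][]~((~c | ~a) & c)):
1. ~([]~((~c | ~a) & c) -> [][]~((~c | ~a) & c)), w0
2. []~((~c | ~a) & c), w0
3. ~[][]~((~c | ~a) & c), w0
4. ~((~c | ~a) & c), w0
5. ~c, w0
6. ~[]~((~c | ~a) & c), w1
7. ~((~c | ~a) & c), w1
8. ~c, w1
9. (~c | ~a) & c, w2
10. ~c | ~a, w2
11. c, w2
12. ~a, w2
Accessibility: w0Rw0, w0Rw1, w1Rw1, w1Rw2, w2Rw2
Complete open branch: countermodel on a T-frame, so not valid in T, nor in K (the same frame is also a K-frame).
S4-tableau for the negation ~([]~((~c | ~a) & c) -> [][]~((~c | ~a) & c)):
1. ~([]~((~c | ~a) & c) -> [][]~((~c | ~a) & c)), w0
2. []~((~c | ~a) & c), w0
3. ~[][]~((~c | ~a) & c), w0
4. ~((~c | ~a) & c), w0
5. ~(~c | ~a), w0
6. c, w0
7. a, w0
8. ~[]~((~c | ~a) & c), w1
9. ~((~c | ~a) & c), w1
10. ~(~c | ~a), w1
11. c, w1
12. a, w1
13. (~c | ~a) & c, w2
14. ~c | ~a, w2
15. c, w2
16. ~((~c | ~a) & c), w2
17. ~a, w2
18. ~(~c | ~a), w2
19. a, w2
Accessibility: w0Rw0, w0Rw1, w0Rw2, w1Rw1, w1Rw2, w2Rw2
Branch closes: a and ~a both at w2.
Every branch closes (one shown): valid in S4, hence also in S5 (every theorem of S4 is a theorem of S5).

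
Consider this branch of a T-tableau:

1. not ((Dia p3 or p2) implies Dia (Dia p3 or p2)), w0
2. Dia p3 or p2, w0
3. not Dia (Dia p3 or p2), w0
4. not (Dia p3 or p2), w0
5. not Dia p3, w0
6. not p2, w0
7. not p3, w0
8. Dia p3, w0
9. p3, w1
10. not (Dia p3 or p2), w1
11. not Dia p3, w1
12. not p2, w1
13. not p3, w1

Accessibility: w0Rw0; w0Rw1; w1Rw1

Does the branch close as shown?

Closed

Both p3 and not p3 appear at w1.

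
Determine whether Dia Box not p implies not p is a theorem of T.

Tableau for the negation not (Dia Box not p implies not p):
1. not (Dia Box not p implies not p), u
2. Dia Box not p, u
3. p, u
4. Box not p, v
5. not p, v
Accessibility: uRu, uRv, vRv
The negation has an open branch (countermodel exists).

No, not valid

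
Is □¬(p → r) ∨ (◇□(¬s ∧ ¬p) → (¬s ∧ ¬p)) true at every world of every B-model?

Valid

Tableau for the negation ¬(□¬(p → r) ∨ (◇□(¬s ∧ ¬p) → (¬s ∧ ¬p))):
1. ¬(□¬(p → r) ∨ (◇□(¬s ∧ ¬p) → (¬s ∧ ¬p))), 0
2. ¬□¬(p → r), 0
3. ¬(◇□(¬s ∧ ¬p) → (¬s ∧ ¬p)), 0
4. ◇□(¬s ∧ ¬p), 0
5. ¬(¬s ∧ ¬p), 0
6. p, 0
7. p → r, 1
8. r, 1
9. □(¬s ∧ ¬p), 2
10. ¬s ∧ ¬p, 0
11. ¬s, 0
12. ¬p, 0
Accessibility: 0R0, 0R1, 0R2, 1R0, 1R1, 2R0, 2R2
Branch closes: p and ¬p both at 0.
All branches of the negation close; one closing branch shown above.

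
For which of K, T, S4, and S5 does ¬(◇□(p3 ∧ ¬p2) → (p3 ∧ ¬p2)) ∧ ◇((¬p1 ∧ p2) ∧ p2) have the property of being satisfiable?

S5-tableau for the formula:
1. ¬(◇□(p3 ∧ ¬p2) → (p3 ∧ ¬p2)) ∧ ◇((¬p1 ∧ p2) ∧ p2), w0
2. ¬(◇□(p3 ∧ ¬p2) → (p3 ∧ ¬p2)), w0
3. ◇((¬p1 ∧ p2) ∧ p2), w0
4. ◇□(p3 ∧ ¬p2), w0
5. ¬(p3 ∧ ¬p2), w0
6. p2, w0
7. (¬p1 ∧ p2) ∧ p2, w1
8. ¬p1 ∧ p2, w1
9. p2, w1
10. ¬p1, w1
11. □(p3 ∧ ¬p2), w2
12. p3 ∧ ¬p2, w0
13. p3, w0
14. ¬p2, w0
Accessibility: w0Rw0, w0Rw1, w0Rw2, w1Rw0, w1Rw1, w1Rw2, w2Rw0, w2Rw1, w2Rw2
Branch closes: p2 and ¬p2 both at w0.
Every branch closes (one shown): unsatisfiable in S5.
S4-tableau for the formula:
1. ¬(◇□(p3 ∧ ¬p2) → (p3 ∧ ¬p2)) ∧ ◇((¬p1 ∧ p2) ∧ p2), w0
2. ¬(◇□(p3 ∧ ¬p2) → (p3 ∧ ¬p2)), w0
3. ◇((¬p1 ∧ p2) ∧ p2), w0
4. ◇□(p3 ∧ ¬p2), w0
5. ¬(p3 ∧ ¬p2), w0
6. p2, w0
7. (¬p1 ∧ p2) ∧ p2, w1
8. ¬p1 ∧ p2, w1
9. p2, w1
10. ¬p1, w1
11. □(p3 ∧ ¬p2), w2
12. p3 ∧ ¬p2, w2
13. p3, w2
14. ¬p2, w2
Accessibility: w0Rw0, w0Rw1, w0Rw2, w1Rw1, w2Rw2
Complete open branch: satisfiable in S4, hence also in K, T (this S4-model is also a K-model and a T-model).

K, T, S4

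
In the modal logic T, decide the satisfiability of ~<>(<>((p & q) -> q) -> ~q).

Satisfiable

1. ~<>(<>((p & q) -> q) -> ~q), 0
2. ~(<>((p & q) -> q) -> ~q), 0   [~<>-rule on 1 via 0R0]
3. <>((p & q) -> q), 0   [~->-rule on 2]
4. q, 0   [~->-rule on 2]
5. (p & q) -> q, 1   [<>-rule on 3: fresh world 1, 0R1]
6. ~(<>((p & q) -> q) -> ~q), 1   [~<>-rule on 1 via 0R1]
7. <>((p & q) -> q), 1   [~->-rule on 6]
8. q, 1   [~->-rule on 6]
9. (p & q) -> q, 2   [<>-rule on 7: fresh world 2, 1R2]
10. q, 2   [->-rule on 9 (branches; this branch)]
Accessibility: 0R0, 0R1, 1R1, 1R2, 2R2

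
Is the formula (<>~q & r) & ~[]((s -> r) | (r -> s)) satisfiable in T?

1. (<>~q & r) & ~[]((s -> r) | (r -> s)), 0
2. <>~q & r, 0   [&-rule on 1]
3. ~[]((s -> r) | (r -> s)), 0   [&-rule on 1]
4. <>~q, 0   [&-rule on 2]
5. r, 0   [&-rule on 2]
6. ~((s -> r) | (r -> s)), 1   [~[]-rule on 3: fresh world 1, 0R1]
7. ~(s -> r), 1   [~|-rule on 6]
8. ~(r -> s), 1   [~|-rule on 6]
9. s, 1   [~->-rule on 7]
10. ~r, 1   [~->-rule on 7]
11. r, 1   [~->-rule on 8]
12. ~s, 1   [~->-rule on 8]
Accessibility: 0R0, 0R1, 1R1
Branch closes: r and ~r both at 1.
All branches of the tableau close; one closing branch shown above.

No, unsatisfiable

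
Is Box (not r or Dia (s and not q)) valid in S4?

Invalid (countermodel exists)

Tableau for the negation not Box (not r or Dia (s and not q)):
1. not Box (not r or Dia (s and not q)), u
2. not (not r or Dia (s and not q)), v
3. r, v
4. not Dia (s and not q), v
5. not (s and not q), v
6. q, v
Accessibility: uRu, uRv, vRv
The negation has an open branch (countermodel exists).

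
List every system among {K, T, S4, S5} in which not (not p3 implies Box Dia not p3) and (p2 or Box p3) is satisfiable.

S5-tableau for the formula:
1. not (not p3 implies Box Dia not p3) and (p2 or Box p3), u
2. not (not p3 implies Box Dia not p3), u
3. p2 or Box p3, u
4. not p3, u
5. not Box Dia not p3, u
6. p2, u
7. not Dia not p3, v
8. p3, u
Accessibility: uRu, uRv, vRu, vRv
Branch closes: p3 and not p3 both at u.
Every branch closes (one shown): unsatisfiable in S5.
S4-tableau for the formula:
1. not (not p3 implies Box Dia not p3) and (p2 or Box p3), u
2. not (not p3 implies Box Dia not p3), u
3. p2 or Box p3, u
4. not p3, u
5. not Box Dia not p3, u
6. p2, u
7. not Dia not p3, v
8. p3, v
Accessibility: uRu, uRv, vRv
Complete open branch: satisfiable in S4, hence also in K, T (this S4-model is also a K-model and a T-model).

K, T, S4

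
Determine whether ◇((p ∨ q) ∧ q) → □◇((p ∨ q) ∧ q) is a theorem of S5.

Tableau for the negation ¬(◇((p ∨ q) ∧ q) → □◇((p ∨ q) ∧ q)):
1. ¬(◇((p ∨ q) ∧ q) → □◇((p ∨ q) ∧ q)), w0
2. ◇((p ∨ q) ∧ q), w0
3. ¬□◇((p ∨ q) ∧ q), w0
4. (p ∨ q) ∧ q, w1
5. p ∨ q, w1
6. q, w1
7. ¬◇((p ∨ q) ∧ q), w2
8. ¬((p ∨ q) ∧ q), w0
9. ¬((p ∨ q) ∧ q), w1
10. ¬((p ∨ q) ∧ q), w2
11. ¬(p ∨ q), w0
12. ¬p, w0
13. ¬q, w0
14. ¬(p ∨ q), w1
15. ¬p, w1
16. ¬q, w1
Accessibility: w0Rw0, w0Rw1, w0Rw2, w1Rw0, w1Rw1, w1Rw2, w2Rw0, w2Rw1, w2Rw2
Branch closes: q and ¬q both at w1.
Every branch of the negation's tableau closes; the branch above is one of them.

Valid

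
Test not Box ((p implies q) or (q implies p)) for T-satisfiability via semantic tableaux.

Unsatisfiable

1. not Box ((p implies q) or (q implies p)), 0
2. not ((p implies q) or (q implies p)), 1
3. not (p implies q), 1
4. not (q implies p), 1
5. p, 1
6. not q, 1
7. q, 1
8. not p, 1
Accessibility: 0R0, 0R1, 1R1
Branch closes: q and not q both at 1.
Every branch closes; the branch above is one of them.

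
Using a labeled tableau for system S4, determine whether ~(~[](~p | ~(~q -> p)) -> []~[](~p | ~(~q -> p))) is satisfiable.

Satisfiable

1. ~(~[](~p | ~(~q -> p)) -> []~[](~p | ~(~q -> p))), w0
2. ~[](~p | ~(~q -> p)), w0
3. ~[]~[](~p | ~(~q -> p)), w0
4. ~(~p | ~(~q -> p)), w1
5. p, w1
6. ~q -> p, w1
7. [](~p | ~(~q -> p)), w2
8. ~p | ~(~q -> p), w2
9. ~(~q -> p), w2
10. ~q, w2
11. ~p, w2
Accessibility: w0Rw0, w0Rw1, w0Rw2, w1Rw1, w2Rw2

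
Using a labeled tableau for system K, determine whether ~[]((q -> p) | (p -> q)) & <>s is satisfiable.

Unsatisfiable (every branch closes)

1. ~[]((q -> p) | (p -> q)) & <>s, 0
2. ~[]((q -> p) | (p -> q)), 0   [&-rule on 1]
3. <>s, 0   [&-rule on 1]
4. ~((q -> p) | (p -> q)), 1   [~[]-rule on 2: fresh world 1, 0R1]
5. ~(q -> p), 1   [~|-rule on 4]
6. ~(p -> q), 1   [~|-rule on 4]
7. q, 1   [~->-rule on 5]
8. ~p, 1   [~->-rule on 5]
9. p, 1   [~->-rule on 6]
10. ~q, 1   [~->-rule on 6]
Accessibility: 0R1
Branch closes: p and ~p both at 1.
Every branch closes; the branch above is one of them.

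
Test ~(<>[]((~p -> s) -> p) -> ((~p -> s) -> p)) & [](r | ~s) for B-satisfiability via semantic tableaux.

1. ~(<>[]((~p -> s) -> p) -> ((~p -> s) -> p)) & [](r | ~s), w0
2. ~(<>[]((~p -> s) -> p) -> ((~p -> s) -> p)), w0
3. [](r | ~s), w0
4. <>[]((~p -> s) -> p), w0
5. ~((~p -> s) -> p), w0
6. ~p -> s, w0
7. ~p, w0
8. r | ~s, w0
9. s, w0
10. r, w0
11. []((~p -> s) -> p), w1
12. r | ~s, w1
13. (~p -> s) -> p, w0
14. (~p -> s) -> p, w1
15. ~s, w1
16. ~(~p -> s), w0
17. ~s, w0
Accessibility: w0Rw0, w0Rw1, w1Rw0, w1Rw1
Branch closes: s and ~s both at w0.
(One branch shown.) All branches close.

Unsatisfiable (every branch closes)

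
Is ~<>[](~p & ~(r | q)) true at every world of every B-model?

No, not valid

Tableau for the negation <>[](~p & ~(r | q)):
1. <>[](~p & ~(r | q)), u
2. [](~p & ~(r | q)), v
3. ~p & ~(r | q), u
4. ~p, u
5. ~(r | q), u
6. ~r, u
7. ~q, u
8. ~p & ~(r | q), v
9. ~p, v
10. ~(r | q), v
11. ~r, v
12. ~q, v
Accessibility: uRu, uRv, vRu, vRv
The negation has an open branch (countermodel exists).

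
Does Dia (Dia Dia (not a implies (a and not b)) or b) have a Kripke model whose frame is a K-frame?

Yes, satisfiable

1. Dia (Dia Dia (not a implies (a and not b)) or b), u
2. Dia Dia (not a implies (a and not b)) or b, v
3. b, v
Accessibility: uRv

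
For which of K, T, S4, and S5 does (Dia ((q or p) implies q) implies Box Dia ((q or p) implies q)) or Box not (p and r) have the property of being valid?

S5

S5-tableau for the negation not ((Dia ((q or p) implies q) implies Box Dia ((q or p) implies q)) or Box not (p and r)):
1. not ((Dia ((q or p) implies q) implies Box Dia ((q or p) implies q)) or Box not (p and r)), 0
2. not (Dia ((q or p) implies q) implies Box Dia ((q or p) implies q)), 0
3. not Box not (p and r), 0
4. Dia ((q or p) implies q), 0
5. not Box Dia ((q or p) implies q), 0
6. p and r, 1
7. p, 1
8. r, 1
9. (q or p) implies q, 2
10. not (q or p), 2
11. not q, 2
12. not p, 2
13. not Dia ((q or p) implies q), 3
14. not ((q or p) implies q), 0
15. q or p, 0
16. not q, 0
17. not ((q or p) implies q), 1
18. q or p, 1
19. not q, 1
20. not ((q or p) implies q), 2
21. q or p, 2
22. not ((q or p) implies q), 3
23. q or p, 3
24. not q, 3
25. p, 0
26. p, 2
Accessibility: 0R0, 0R1, 0R2, 0R3, 1R0, 1R1, 1R2, 1R3, 2R0, 2R1, 2R2, 2R3, 3R0, 3R1, 3R2, 3R3
Branch closes: p and not p both at 2.
Every branch closes (one shown): valid in S5.
S4-tableau for the negation not ((Dia ((q or p) implies q) implies Box Dia ((q or p) implies q)) or Box not (p and r)):
1. not ((Dia ((q or p) implies q) implies Box Dia ((q or p) implies q)) or Box not (p and r)), 0
2. not (Dia ((q or p) implies q) implies Box Dia ((q or p) implies q)), 0
3. not Box not (p and r), 0
4. Dia ((q or p) implies q), 0
5. not Box Dia ((q or p) implies q), 0
6. p and r, 1
7. p, 1
8. r, 1
9. (q or p) implies q, 2
10. q, 2
11. not Dia ((q or p) implies q), 3
12. not ((q or p) implies q), 3
13. q or p, 3
14. not q, 3
15. p, 3
Accessibility: 0R0, 0R1, 0R2, 0R3, 1R1, 2R2, 3R3
Complete open branch: countermodel on an S4-frame, so not valid in S4, nor in K, T (the same frame is also a K-frame and a T-frame).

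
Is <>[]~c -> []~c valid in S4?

Tableau for the negation ~(<>[]~c -> []~c):
1. ~(<>[]~c -> []~c), 0
2. <>[]~c, 0
3. ~[]~c, 0
4. []~c, 1
5. ~c, 1
6. c, 2
Accessibility: 0R0, 0R1, 0R2, 1R1, 2R2
The negation has an open branch (countermodel exists).

No, not valid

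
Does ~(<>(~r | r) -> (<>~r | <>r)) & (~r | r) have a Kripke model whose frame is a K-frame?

Unsatisfiable (every branch closes)

1. ~(<>(~r | r) -> (<>~r | <>r)) & (~r | r), 0
2. ~(<>(~r | r) -> (<>~r | <>r)), 0   [&-rule on 1]
3. ~r | r, 0   [&-rule on 1]
4. <>(~r | r), 0   [~->-rule on 2]
5. ~(<>~r | <>r), 0   [~->-rule on 2]
6. ~<>~r, 0   [~|-rule on 5]
7. ~<>r, 0   [~|-rule on 5]
8. r, 0   [|-rule on 3 (branches; this branch)]
9. ~r | r, 1   [<>-rule on 4: fresh world 1, 0R1]
10. r, 1   [~<>-rule on 6 via 0R1]
11. ~r, 1   [~<>-rule on 7 via 0R1]
Accessibility: 0R1
Branch closes: r and ~r both at 1.
(One branch shown.) All branches close.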